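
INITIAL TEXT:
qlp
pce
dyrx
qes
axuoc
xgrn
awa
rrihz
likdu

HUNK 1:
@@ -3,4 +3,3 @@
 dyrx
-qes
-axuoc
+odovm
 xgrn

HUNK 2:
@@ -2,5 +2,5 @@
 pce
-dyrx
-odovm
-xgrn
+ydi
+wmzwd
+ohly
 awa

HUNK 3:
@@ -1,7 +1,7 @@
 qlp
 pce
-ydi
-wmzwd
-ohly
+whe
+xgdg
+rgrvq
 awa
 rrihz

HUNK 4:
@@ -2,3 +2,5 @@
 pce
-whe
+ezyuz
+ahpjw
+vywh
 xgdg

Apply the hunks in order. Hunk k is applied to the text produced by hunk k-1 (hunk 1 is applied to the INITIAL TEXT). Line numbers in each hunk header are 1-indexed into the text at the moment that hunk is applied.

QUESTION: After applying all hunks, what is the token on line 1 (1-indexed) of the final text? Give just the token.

Answer: qlp

Derivation:
Hunk 1: at line 3 remove [qes,axuoc] add [odovm] -> 8 lines: qlp pce dyrx odovm xgrn awa rrihz likdu
Hunk 2: at line 2 remove [dyrx,odovm,xgrn] add [ydi,wmzwd,ohly] -> 8 lines: qlp pce ydi wmzwd ohly awa rrihz likdu
Hunk 3: at line 1 remove [ydi,wmzwd,ohly] add [whe,xgdg,rgrvq] -> 8 lines: qlp pce whe xgdg rgrvq awa rrihz likdu
Hunk 4: at line 2 remove [whe] add [ezyuz,ahpjw,vywh] -> 10 lines: qlp pce ezyuz ahpjw vywh xgdg rgrvq awa rrihz likdu
Final line 1: qlp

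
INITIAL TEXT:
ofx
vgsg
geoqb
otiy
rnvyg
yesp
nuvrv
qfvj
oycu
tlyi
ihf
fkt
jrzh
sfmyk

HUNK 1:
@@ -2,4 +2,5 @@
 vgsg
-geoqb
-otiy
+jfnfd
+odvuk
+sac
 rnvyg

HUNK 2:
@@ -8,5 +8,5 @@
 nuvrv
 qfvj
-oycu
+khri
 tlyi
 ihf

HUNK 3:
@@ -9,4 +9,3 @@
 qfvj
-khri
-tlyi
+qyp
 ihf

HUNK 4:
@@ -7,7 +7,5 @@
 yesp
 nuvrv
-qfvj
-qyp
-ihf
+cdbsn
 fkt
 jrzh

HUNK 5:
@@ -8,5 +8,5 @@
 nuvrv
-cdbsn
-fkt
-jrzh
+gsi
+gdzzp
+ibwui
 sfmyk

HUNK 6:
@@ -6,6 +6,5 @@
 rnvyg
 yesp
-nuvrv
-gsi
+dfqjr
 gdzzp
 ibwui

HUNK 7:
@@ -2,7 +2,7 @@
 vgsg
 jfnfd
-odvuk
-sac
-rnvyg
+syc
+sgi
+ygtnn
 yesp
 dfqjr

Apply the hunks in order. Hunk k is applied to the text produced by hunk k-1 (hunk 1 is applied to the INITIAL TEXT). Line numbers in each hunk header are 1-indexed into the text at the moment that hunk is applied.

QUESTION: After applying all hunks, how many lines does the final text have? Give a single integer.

Answer: 11

Derivation:
Hunk 1: at line 2 remove [geoqb,otiy] add [jfnfd,odvuk,sac] -> 15 lines: ofx vgsg jfnfd odvuk sac rnvyg yesp nuvrv qfvj oycu tlyi ihf fkt jrzh sfmyk
Hunk 2: at line 8 remove [oycu] add [khri] -> 15 lines: ofx vgsg jfnfd odvuk sac rnvyg yesp nuvrv qfvj khri tlyi ihf fkt jrzh sfmyk
Hunk 3: at line 9 remove [khri,tlyi] add [qyp] -> 14 lines: ofx vgsg jfnfd odvuk sac rnvyg yesp nuvrv qfvj qyp ihf fkt jrzh sfmyk
Hunk 4: at line 7 remove [qfvj,qyp,ihf] add [cdbsn] -> 12 lines: ofx vgsg jfnfd odvuk sac rnvyg yesp nuvrv cdbsn fkt jrzh sfmyk
Hunk 5: at line 8 remove [cdbsn,fkt,jrzh] add [gsi,gdzzp,ibwui] -> 12 lines: ofx vgsg jfnfd odvuk sac rnvyg yesp nuvrv gsi gdzzp ibwui sfmyk
Hunk 6: at line 6 remove [nuvrv,gsi] add [dfqjr] -> 11 lines: ofx vgsg jfnfd odvuk sac rnvyg yesp dfqjr gdzzp ibwui sfmyk
Hunk 7: at line 2 remove [odvuk,sac,rnvyg] add [syc,sgi,ygtnn] -> 11 lines: ofx vgsg jfnfd syc sgi ygtnn yesp dfqjr gdzzp ibwui sfmyk
Final line count: 11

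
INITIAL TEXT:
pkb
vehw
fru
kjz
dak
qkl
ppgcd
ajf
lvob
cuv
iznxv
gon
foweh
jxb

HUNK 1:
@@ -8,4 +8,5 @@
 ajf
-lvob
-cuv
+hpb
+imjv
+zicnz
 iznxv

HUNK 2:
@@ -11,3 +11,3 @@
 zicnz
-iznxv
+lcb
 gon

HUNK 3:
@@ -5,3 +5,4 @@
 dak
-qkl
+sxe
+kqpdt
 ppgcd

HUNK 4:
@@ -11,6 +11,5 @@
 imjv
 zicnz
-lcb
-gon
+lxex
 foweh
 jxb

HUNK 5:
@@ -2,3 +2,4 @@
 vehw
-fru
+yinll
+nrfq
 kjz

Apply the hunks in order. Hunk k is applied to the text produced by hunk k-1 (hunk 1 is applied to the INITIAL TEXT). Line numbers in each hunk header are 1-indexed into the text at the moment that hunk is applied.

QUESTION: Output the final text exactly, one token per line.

Hunk 1: at line 8 remove [lvob,cuv] add [hpb,imjv,zicnz] -> 15 lines: pkb vehw fru kjz dak qkl ppgcd ajf hpb imjv zicnz iznxv gon foweh jxb
Hunk 2: at line 11 remove [iznxv] add [lcb] -> 15 lines: pkb vehw fru kjz dak qkl ppgcd ajf hpb imjv zicnz lcb gon foweh jxb
Hunk 3: at line 5 remove [qkl] add [sxe,kqpdt] -> 16 lines: pkb vehw fru kjz dak sxe kqpdt ppgcd ajf hpb imjv zicnz lcb gon foweh jxb
Hunk 4: at line 11 remove [lcb,gon] add [lxex] -> 15 lines: pkb vehw fru kjz dak sxe kqpdt ppgcd ajf hpb imjv zicnz lxex foweh jxb
Hunk 5: at line 2 remove [fru] add [yinll,nrfq] -> 16 lines: pkb vehw yinll nrfq kjz dak sxe kqpdt ppgcd ajf hpb imjv zicnz lxex foweh jxb

Answer: pkb
vehw
yinll
nrfq
kjz
dak
sxe
kqpdt
ppgcd
ajf
hpb
imjv
zicnz
lxex
foweh
jxb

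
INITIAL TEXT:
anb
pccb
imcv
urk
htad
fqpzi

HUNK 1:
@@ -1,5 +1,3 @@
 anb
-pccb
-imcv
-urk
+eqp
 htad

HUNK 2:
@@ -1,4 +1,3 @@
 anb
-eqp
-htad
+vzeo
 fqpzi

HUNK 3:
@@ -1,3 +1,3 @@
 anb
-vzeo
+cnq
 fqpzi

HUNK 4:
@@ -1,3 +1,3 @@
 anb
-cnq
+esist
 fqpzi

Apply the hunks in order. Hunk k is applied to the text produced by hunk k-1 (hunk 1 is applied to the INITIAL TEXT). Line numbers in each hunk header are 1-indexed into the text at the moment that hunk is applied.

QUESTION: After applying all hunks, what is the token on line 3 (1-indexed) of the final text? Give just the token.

Answer: fqpzi

Derivation:
Hunk 1: at line 1 remove [pccb,imcv,urk] add [eqp] -> 4 lines: anb eqp htad fqpzi
Hunk 2: at line 1 remove [eqp,htad] add [vzeo] -> 3 lines: anb vzeo fqpzi
Hunk 3: at line 1 remove [vzeo] add [cnq] -> 3 lines: anb cnq fqpzi
Hunk 4: at line 1 remove [cnq] add [esist] -> 3 lines: anb esist fqpzi
Final line 3: fqpzi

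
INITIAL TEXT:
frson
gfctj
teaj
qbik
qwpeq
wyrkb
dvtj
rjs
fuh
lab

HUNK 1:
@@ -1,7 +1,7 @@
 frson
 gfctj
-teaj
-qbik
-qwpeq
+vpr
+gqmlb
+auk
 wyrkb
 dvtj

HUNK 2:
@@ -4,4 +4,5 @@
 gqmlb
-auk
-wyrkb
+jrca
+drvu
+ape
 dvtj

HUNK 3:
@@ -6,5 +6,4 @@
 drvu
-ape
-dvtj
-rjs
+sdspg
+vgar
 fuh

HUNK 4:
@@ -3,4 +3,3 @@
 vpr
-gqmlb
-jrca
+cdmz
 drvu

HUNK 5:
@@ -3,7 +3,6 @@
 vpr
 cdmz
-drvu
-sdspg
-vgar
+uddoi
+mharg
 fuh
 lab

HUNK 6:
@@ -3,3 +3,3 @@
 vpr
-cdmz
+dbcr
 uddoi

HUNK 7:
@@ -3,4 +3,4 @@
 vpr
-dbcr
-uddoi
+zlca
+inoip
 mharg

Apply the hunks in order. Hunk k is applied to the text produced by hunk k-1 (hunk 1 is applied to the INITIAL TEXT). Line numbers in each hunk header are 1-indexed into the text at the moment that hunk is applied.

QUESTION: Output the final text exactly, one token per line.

Hunk 1: at line 1 remove [teaj,qbik,qwpeq] add [vpr,gqmlb,auk] -> 10 lines: frson gfctj vpr gqmlb auk wyrkb dvtj rjs fuh lab
Hunk 2: at line 4 remove [auk,wyrkb] add [jrca,drvu,ape] -> 11 lines: frson gfctj vpr gqmlb jrca drvu ape dvtj rjs fuh lab
Hunk 3: at line 6 remove [ape,dvtj,rjs] add [sdspg,vgar] -> 10 lines: frson gfctj vpr gqmlb jrca drvu sdspg vgar fuh lab
Hunk 4: at line 3 remove [gqmlb,jrca] add [cdmz] -> 9 lines: frson gfctj vpr cdmz drvu sdspg vgar fuh lab
Hunk 5: at line 3 remove [drvu,sdspg,vgar] add [uddoi,mharg] -> 8 lines: frson gfctj vpr cdmz uddoi mharg fuh lab
Hunk 6: at line 3 remove [cdmz] add [dbcr] -> 8 lines: frson gfctj vpr dbcr uddoi mharg fuh lab
Hunk 7: at line 3 remove [dbcr,uddoi] add [zlca,inoip] -> 8 lines: frson gfctj vpr zlca inoip mharg fuh lab

Answer: frson
gfctj
vpr
zlca
inoip
mharg
fuh
lab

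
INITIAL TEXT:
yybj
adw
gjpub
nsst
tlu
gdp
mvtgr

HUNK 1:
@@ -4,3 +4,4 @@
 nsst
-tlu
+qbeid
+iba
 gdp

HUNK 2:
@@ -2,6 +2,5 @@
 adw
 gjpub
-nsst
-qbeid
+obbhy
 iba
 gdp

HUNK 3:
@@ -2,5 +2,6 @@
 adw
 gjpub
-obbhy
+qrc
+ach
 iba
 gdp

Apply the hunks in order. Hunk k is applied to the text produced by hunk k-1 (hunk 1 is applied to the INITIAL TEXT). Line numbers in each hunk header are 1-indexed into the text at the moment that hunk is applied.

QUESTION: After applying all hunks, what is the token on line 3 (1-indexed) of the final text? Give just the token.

Answer: gjpub

Derivation:
Hunk 1: at line 4 remove [tlu] add [qbeid,iba] -> 8 lines: yybj adw gjpub nsst qbeid iba gdp mvtgr
Hunk 2: at line 2 remove [nsst,qbeid] add [obbhy] -> 7 lines: yybj adw gjpub obbhy iba gdp mvtgr
Hunk 3: at line 2 remove [obbhy] add [qrc,ach] -> 8 lines: yybj adw gjpub qrc ach iba gdp mvtgr
Final line 3: gjpub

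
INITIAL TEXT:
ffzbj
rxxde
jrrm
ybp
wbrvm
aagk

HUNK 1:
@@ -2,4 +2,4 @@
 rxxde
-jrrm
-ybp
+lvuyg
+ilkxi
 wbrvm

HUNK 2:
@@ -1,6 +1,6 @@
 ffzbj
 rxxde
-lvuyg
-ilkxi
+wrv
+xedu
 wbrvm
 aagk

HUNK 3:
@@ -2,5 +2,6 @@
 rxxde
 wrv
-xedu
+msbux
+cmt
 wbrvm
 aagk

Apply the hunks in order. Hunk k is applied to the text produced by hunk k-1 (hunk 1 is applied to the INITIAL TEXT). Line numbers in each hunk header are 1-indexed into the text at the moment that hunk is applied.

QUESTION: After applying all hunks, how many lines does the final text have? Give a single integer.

Answer: 7

Derivation:
Hunk 1: at line 2 remove [jrrm,ybp] add [lvuyg,ilkxi] -> 6 lines: ffzbj rxxde lvuyg ilkxi wbrvm aagk
Hunk 2: at line 1 remove [lvuyg,ilkxi] add [wrv,xedu] -> 6 lines: ffzbj rxxde wrv xedu wbrvm aagk
Hunk 3: at line 2 remove [xedu] add [msbux,cmt] -> 7 lines: ffzbj rxxde wrv msbux cmt wbrvm aagk
Final line count: 7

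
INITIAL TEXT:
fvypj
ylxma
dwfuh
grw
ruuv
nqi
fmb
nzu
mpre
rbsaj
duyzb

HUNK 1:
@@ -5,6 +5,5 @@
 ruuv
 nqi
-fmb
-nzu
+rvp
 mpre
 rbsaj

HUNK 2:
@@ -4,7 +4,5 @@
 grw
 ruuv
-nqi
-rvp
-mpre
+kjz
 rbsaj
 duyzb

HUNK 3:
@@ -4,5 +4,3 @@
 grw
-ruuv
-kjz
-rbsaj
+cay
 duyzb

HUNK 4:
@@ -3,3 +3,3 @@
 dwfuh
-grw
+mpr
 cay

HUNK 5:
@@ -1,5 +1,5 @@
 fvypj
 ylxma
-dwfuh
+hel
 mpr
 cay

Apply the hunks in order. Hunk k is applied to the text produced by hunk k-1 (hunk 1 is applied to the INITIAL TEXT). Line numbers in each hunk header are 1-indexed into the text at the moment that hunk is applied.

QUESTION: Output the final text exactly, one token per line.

Hunk 1: at line 5 remove [fmb,nzu] add [rvp] -> 10 lines: fvypj ylxma dwfuh grw ruuv nqi rvp mpre rbsaj duyzb
Hunk 2: at line 4 remove [nqi,rvp,mpre] add [kjz] -> 8 lines: fvypj ylxma dwfuh grw ruuv kjz rbsaj duyzb
Hunk 3: at line 4 remove [ruuv,kjz,rbsaj] add [cay] -> 6 lines: fvypj ylxma dwfuh grw cay duyzb
Hunk 4: at line 3 remove [grw] add [mpr] -> 6 lines: fvypj ylxma dwfuh mpr cay duyzb
Hunk 5: at line 1 remove [dwfuh] add [hel] -> 6 lines: fvypj ylxma hel mpr cay duyzb

Answer: fvypj
ylxma
hel
mpr
cay
duyzb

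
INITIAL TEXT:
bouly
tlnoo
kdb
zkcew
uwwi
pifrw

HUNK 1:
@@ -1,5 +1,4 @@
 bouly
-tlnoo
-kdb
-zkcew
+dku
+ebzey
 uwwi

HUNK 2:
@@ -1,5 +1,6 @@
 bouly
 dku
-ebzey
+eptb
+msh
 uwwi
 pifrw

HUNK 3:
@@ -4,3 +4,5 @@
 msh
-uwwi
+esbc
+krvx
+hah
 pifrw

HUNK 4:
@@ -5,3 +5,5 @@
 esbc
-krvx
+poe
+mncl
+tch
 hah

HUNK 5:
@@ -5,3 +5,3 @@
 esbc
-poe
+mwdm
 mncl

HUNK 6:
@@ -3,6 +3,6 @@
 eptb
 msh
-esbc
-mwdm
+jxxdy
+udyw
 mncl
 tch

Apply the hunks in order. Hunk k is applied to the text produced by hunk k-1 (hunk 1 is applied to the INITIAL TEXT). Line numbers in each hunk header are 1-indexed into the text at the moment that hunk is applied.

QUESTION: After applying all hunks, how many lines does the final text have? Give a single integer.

Answer: 10

Derivation:
Hunk 1: at line 1 remove [tlnoo,kdb,zkcew] add [dku,ebzey] -> 5 lines: bouly dku ebzey uwwi pifrw
Hunk 2: at line 1 remove [ebzey] add [eptb,msh] -> 6 lines: bouly dku eptb msh uwwi pifrw
Hunk 3: at line 4 remove [uwwi] add [esbc,krvx,hah] -> 8 lines: bouly dku eptb msh esbc krvx hah pifrw
Hunk 4: at line 5 remove [krvx] add [poe,mncl,tch] -> 10 lines: bouly dku eptb msh esbc poe mncl tch hah pifrw
Hunk 5: at line 5 remove [poe] add [mwdm] -> 10 lines: bouly dku eptb msh esbc mwdm mncl tch hah pifrw
Hunk 6: at line 3 remove [esbc,mwdm] add [jxxdy,udyw] -> 10 lines: bouly dku eptb msh jxxdy udyw mncl tch hah pifrw
Final line count: 10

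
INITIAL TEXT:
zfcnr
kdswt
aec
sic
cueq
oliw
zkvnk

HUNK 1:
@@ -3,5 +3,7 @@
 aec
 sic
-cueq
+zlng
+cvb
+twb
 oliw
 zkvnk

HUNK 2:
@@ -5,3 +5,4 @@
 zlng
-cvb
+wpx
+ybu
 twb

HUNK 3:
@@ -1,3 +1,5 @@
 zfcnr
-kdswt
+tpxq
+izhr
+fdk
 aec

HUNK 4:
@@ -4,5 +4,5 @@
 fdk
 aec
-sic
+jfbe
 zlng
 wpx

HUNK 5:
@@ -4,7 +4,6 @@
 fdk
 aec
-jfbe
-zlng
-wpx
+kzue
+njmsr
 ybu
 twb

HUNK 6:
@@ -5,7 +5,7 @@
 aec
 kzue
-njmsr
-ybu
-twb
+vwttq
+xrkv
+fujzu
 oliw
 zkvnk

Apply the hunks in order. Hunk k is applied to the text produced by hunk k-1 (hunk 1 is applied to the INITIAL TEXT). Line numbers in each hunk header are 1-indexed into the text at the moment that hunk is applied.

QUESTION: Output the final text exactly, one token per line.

Answer: zfcnr
tpxq
izhr
fdk
aec
kzue
vwttq
xrkv
fujzu
oliw
zkvnk

Derivation:
Hunk 1: at line 3 remove [cueq] add [zlng,cvb,twb] -> 9 lines: zfcnr kdswt aec sic zlng cvb twb oliw zkvnk
Hunk 2: at line 5 remove [cvb] add [wpx,ybu] -> 10 lines: zfcnr kdswt aec sic zlng wpx ybu twb oliw zkvnk
Hunk 3: at line 1 remove [kdswt] add [tpxq,izhr,fdk] -> 12 lines: zfcnr tpxq izhr fdk aec sic zlng wpx ybu twb oliw zkvnk
Hunk 4: at line 4 remove [sic] add [jfbe] -> 12 lines: zfcnr tpxq izhr fdk aec jfbe zlng wpx ybu twb oliw zkvnk
Hunk 5: at line 4 remove [jfbe,zlng,wpx] add [kzue,njmsr] -> 11 lines: zfcnr tpxq izhr fdk aec kzue njmsr ybu twb oliw zkvnk
Hunk 6: at line 5 remove [njmsr,ybu,twb] add [vwttq,xrkv,fujzu] -> 11 lines: zfcnr tpxq izhr fdk aec kzue vwttq xrkv fujzu oliw zkvnk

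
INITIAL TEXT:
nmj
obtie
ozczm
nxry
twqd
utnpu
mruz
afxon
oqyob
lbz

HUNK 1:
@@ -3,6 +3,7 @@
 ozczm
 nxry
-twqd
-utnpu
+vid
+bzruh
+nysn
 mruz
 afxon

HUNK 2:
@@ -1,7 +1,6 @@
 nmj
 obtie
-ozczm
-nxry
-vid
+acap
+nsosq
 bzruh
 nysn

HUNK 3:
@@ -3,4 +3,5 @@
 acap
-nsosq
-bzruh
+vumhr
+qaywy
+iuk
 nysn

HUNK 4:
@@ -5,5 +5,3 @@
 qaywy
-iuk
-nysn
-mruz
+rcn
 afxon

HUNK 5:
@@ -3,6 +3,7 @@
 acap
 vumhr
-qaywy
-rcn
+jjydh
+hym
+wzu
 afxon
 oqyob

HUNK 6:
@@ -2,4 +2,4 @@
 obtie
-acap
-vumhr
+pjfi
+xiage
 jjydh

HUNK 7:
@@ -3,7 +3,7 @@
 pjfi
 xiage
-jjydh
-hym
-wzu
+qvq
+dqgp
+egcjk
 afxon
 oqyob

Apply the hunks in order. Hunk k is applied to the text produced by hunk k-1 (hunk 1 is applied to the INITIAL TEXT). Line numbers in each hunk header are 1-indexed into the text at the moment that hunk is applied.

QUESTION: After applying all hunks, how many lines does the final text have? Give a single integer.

Hunk 1: at line 3 remove [twqd,utnpu] add [vid,bzruh,nysn] -> 11 lines: nmj obtie ozczm nxry vid bzruh nysn mruz afxon oqyob lbz
Hunk 2: at line 1 remove [ozczm,nxry,vid] add [acap,nsosq] -> 10 lines: nmj obtie acap nsosq bzruh nysn mruz afxon oqyob lbz
Hunk 3: at line 3 remove [nsosq,bzruh] add [vumhr,qaywy,iuk] -> 11 lines: nmj obtie acap vumhr qaywy iuk nysn mruz afxon oqyob lbz
Hunk 4: at line 5 remove [iuk,nysn,mruz] add [rcn] -> 9 lines: nmj obtie acap vumhr qaywy rcn afxon oqyob lbz
Hunk 5: at line 3 remove [qaywy,rcn] add [jjydh,hym,wzu] -> 10 lines: nmj obtie acap vumhr jjydh hym wzu afxon oqyob lbz
Hunk 6: at line 2 remove [acap,vumhr] add [pjfi,xiage] -> 10 lines: nmj obtie pjfi xiage jjydh hym wzu afxon oqyob lbz
Hunk 7: at line 3 remove [jjydh,hym,wzu] add [qvq,dqgp,egcjk] -> 10 lines: nmj obtie pjfi xiage qvq dqgp egcjk afxon oqyob lbz
Final line count: 10

Answer: 10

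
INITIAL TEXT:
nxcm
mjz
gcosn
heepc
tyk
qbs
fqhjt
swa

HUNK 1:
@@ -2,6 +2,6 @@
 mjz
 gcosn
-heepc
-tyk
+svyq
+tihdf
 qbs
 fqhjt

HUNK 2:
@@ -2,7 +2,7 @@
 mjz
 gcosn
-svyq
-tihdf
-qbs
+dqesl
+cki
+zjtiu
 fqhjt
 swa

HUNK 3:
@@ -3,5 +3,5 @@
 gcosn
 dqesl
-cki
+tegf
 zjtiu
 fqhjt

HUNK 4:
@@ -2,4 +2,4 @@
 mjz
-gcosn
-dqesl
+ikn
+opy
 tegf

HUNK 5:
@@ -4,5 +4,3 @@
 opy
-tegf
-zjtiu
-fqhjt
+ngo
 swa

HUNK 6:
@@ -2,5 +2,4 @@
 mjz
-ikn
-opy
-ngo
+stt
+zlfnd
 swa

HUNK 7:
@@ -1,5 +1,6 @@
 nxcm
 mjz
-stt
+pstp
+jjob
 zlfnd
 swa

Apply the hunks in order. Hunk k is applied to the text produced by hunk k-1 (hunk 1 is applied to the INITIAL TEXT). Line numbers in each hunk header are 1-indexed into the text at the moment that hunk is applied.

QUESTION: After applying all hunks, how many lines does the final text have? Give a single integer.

Answer: 6

Derivation:
Hunk 1: at line 2 remove [heepc,tyk] add [svyq,tihdf] -> 8 lines: nxcm mjz gcosn svyq tihdf qbs fqhjt swa
Hunk 2: at line 2 remove [svyq,tihdf,qbs] add [dqesl,cki,zjtiu] -> 8 lines: nxcm mjz gcosn dqesl cki zjtiu fqhjt swa
Hunk 3: at line 3 remove [cki] add [tegf] -> 8 lines: nxcm mjz gcosn dqesl tegf zjtiu fqhjt swa
Hunk 4: at line 2 remove [gcosn,dqesl] add [ikn,opy] -> 8 lines: nxcm mjz ikn opy tegf zjtiu fqhjt swa
Hunk 5: at line 4 remove [tegf,zjtiu,fqhjt] add [ngo] -> 6 lines: nxcm mjz ikn opy ngo swa
Hunk 6: at line 2 remove [ikn,opy,ngo] add [stt,zlfnd] -> 5 lines: nxcm mjz stt zlfnd swa
Hunk 7: at line 1 remove [stt] add [pstp,jjob] -> 6 lines: nxcm mjz pstp jjob zlfnd swa
Final line count: 6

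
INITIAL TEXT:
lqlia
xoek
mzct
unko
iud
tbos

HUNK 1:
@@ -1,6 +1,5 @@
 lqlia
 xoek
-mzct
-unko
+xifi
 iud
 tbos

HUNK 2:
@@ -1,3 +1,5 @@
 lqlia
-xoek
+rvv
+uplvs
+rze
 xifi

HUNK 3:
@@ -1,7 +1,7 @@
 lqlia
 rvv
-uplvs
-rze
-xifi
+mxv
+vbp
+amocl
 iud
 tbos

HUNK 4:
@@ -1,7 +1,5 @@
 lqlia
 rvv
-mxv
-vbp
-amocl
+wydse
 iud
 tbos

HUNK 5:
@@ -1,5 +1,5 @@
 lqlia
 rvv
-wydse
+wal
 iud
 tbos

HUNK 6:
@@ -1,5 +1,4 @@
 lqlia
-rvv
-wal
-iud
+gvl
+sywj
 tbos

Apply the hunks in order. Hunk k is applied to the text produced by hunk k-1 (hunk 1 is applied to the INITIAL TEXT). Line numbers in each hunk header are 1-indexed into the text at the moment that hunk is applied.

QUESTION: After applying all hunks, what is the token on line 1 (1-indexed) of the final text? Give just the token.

Answer: lqlia

Derivation:
Hunk 1: at line 1 remove [mzct,unko] add [xifi] -> 5 lines: lqlia xoek xifi iud tbos
Hunk 2: at line 1 remove [xoek] add [rvv,uplvs,rze] -> 7 lines: lqlia rvv uplvs rze xifi iud tbos
Hunk 3: at line 1 remove [uplvs,rze,xifi] add [mxv,vbp,amocl] -> 7 lines: lqlia rvv mxv vbp amocl iud tbos
Hunk 4: at line 1 remove [mxv,vbp,amocl] add [wydse] -> 5 lines: lqlia rvv wydse iud tbos
Hunk 5: at line 1 remove [wydse] add [wal] -> 5 lines: lqlia rvv wal iud tbos
Hunk 6: at line 1 remove [rvv,wal,iud] add [gvl,sywj] -> 4 lines: lqlia gvl sywj tbos
Final line 1: lqlia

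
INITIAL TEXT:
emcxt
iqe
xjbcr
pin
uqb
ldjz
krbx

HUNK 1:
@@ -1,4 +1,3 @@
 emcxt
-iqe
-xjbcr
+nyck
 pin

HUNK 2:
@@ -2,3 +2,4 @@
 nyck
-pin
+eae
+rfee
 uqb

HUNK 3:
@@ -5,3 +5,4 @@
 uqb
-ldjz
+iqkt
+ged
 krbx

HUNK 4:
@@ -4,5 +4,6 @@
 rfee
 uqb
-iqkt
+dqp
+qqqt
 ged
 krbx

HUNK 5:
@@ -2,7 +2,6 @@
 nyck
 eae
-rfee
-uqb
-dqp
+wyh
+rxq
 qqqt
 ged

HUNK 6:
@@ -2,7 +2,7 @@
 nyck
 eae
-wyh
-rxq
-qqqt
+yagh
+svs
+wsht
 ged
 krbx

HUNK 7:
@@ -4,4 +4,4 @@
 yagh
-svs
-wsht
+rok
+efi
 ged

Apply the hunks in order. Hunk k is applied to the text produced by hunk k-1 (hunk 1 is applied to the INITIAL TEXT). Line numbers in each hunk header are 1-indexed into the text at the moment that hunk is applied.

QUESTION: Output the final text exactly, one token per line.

Hunk 1: at line 1 remove [iqe,xjbcr] add [nyck] -> 6 lines: emcxt nyck pin uqb ldjz krbx
Hunk 2: at line 2 remove [pin] add [eae,rfee] -> 7 lines: emcxt nyck eae rfee uqb ldjz krbx
Hunk 3: at line 5 remove [ldjz] add [iqkt,ged] -> 8 lines: emcxt nyck eae rfee uqb iqkt ged krbx
Hunk 4: at line 4 remove [iqkt] add [dqp,qqqt] -> 9 lines: emcxt nyck eae rfee uqb dqp qqqt ged krbx
Hunk 5: at line 2 remove [rfee,uqb,dqp] add [wyh,rxq] -> 8 lines: emcxt nyck eae wyh rxq qqqt ged krbx
Hunk 6: at line 2 remove [wyh,rxq,qqqt] add [yagh,svs,wsht] -> 8 lines: emcxt nyck eae yagh svs wsht ged krbx
Hunk 7: at line 4 remove [svs,wsht] add [rok,efi] -> 8 lines: emcxt nyck eae yagh rok efi ged krbx

Answer: emcxt
nyck
eae
yagh
rok
efi
ged
krbx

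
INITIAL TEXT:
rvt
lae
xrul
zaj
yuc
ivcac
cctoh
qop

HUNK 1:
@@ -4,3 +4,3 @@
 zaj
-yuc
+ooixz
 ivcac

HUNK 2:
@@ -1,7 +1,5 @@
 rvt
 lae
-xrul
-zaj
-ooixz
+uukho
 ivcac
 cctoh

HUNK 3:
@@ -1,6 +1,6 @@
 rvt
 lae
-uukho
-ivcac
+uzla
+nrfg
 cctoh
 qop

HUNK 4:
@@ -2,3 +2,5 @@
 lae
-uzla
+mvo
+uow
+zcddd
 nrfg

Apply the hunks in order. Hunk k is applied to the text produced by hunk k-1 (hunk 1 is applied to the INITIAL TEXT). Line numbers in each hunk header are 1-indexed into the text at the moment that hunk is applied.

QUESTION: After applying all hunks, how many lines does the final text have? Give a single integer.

Answer: 8

Derivation:
Hunk 1: at line 4 remove [yuc] add [ooixz] -> 8 lines: rvt lae xrul zaj ooixz ivcac cctoh qop
Hunk 2: at line 1 remove [xrul,zaj,ooixz] add [uukho] -> 6 lines: rvt lae uukho ivcac cctoh qop
Hunk 3: at line 1 remove [uukho,ivcac] add [uzla,nrfg] -> 6 lines: rvt lae uzla nrfg cctoh qop
Hunk 4: at line 2 remove [uzla] add [mvo,uow,zcddd] -> 8 lines: rvt lae mvo uow zcddd nrfg cctoh qop
Final line count: 8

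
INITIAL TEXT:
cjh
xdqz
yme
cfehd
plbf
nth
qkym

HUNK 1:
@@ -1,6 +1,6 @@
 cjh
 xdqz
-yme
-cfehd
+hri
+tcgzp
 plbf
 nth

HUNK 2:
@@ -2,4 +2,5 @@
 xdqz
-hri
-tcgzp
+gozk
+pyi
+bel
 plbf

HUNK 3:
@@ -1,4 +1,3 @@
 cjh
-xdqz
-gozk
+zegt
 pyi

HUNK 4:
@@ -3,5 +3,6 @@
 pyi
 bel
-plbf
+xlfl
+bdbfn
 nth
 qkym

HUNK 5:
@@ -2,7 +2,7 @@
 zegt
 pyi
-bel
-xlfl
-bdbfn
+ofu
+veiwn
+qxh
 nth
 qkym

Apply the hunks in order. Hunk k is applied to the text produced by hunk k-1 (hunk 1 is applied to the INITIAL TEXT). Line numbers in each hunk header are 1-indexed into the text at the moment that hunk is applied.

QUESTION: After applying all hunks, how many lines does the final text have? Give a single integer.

Hunk 1: at line 1 remove [yme,cfehd] add [hri,tcgzp] -> 7 lines: cjh xdqz hri tcgzp plbf nth qkym
Hunk 2: at line 2 remove [hri,tcgzp] add [gozk,pyi,bel] -> 8 lines: cjh xdqz gozk pyi bel plbf nth qkym
Hunk 3: at line 1 remove [xdqz,gozk] add [zegt] -> 7 lines: cjh zegt pyi bel plbf nth qkym
Hunk 4: at line 3 remove [plbf] add [xlfl,bdbfn] -> 8 lines: cjh zegt pyi bel xlfl bdbfn nth qkym
Hunk 5: at line 2 remove [bel,xlfl,bdbfn] add [ofu,veiwn,qxh] -> 8 lines: cjh zegt pyi ofu veiwn qxh nth qkym
Final line count: 8

Answer: 8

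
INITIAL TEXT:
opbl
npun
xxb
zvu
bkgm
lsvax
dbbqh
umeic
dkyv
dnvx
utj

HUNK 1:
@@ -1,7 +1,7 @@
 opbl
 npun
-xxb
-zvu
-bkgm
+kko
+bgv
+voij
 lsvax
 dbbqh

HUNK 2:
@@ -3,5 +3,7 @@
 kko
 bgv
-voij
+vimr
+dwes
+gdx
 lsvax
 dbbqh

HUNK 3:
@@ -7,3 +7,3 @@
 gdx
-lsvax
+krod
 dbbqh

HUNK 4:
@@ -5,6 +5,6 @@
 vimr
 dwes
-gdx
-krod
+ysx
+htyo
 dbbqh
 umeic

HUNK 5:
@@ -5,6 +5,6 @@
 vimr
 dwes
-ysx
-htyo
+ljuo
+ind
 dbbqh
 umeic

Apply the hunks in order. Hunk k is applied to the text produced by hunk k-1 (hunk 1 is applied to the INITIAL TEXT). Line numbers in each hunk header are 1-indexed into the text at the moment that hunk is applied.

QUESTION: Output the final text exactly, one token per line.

Answer: opbl
npun
kko
bgv
vimr
dwes
ljuo
ind
dbbqh
umeic
dkyv
dnvx
utj

Derivation:
Hunk 1: at line 1 remove [xxb,zvu,bkgm] add [kko,bgv,voij] -> 11 lines: opbl npun kko bgv voij lsvax dbbqh umeic dkyv dnvx utj
Hunk 2: at line 3 remove [voij] add [vimr,dwes,gdx] -> 13 lines: opbl npun kko bgv vimr dwes gdx lsvax dbbqh umeic dkyv dnvx utj
Hunk 3: at line 7 remove [lsvax] add [krod] -> 13 lines: opbl npun kko bgv vimr dwes gdx krod dbbqh umeic dkyv dnvx utj
Hunk 4: at line 5 remove [gdx,krod] add [ysx,htyo] -> 13 lines: opbl npun kko bgv vimr dwes ysx htyo dbbqh umeic dkyv dnvx utj
Hunk 5: at line 5 remove [ysx,htyo] add [ljuo,ind] -> 13 lines: opbl npun kko bgv vimr dwes ljuo ind dbbqh umeic dkyv dnvx utj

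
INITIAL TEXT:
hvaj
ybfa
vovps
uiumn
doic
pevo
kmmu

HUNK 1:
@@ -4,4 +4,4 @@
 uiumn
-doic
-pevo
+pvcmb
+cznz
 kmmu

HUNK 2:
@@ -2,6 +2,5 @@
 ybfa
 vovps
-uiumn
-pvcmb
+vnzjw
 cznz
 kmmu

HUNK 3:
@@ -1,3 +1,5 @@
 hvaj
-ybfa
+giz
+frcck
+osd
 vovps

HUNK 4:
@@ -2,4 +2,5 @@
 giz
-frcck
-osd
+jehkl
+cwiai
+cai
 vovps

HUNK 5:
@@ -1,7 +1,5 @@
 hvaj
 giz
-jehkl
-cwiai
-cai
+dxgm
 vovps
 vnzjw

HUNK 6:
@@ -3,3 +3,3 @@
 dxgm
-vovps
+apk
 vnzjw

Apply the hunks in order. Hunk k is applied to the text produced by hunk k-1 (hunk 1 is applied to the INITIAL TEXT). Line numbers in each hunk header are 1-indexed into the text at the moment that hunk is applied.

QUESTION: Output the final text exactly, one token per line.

Hunk 1: at line 4 remove [doic,pevo] add [pvcmb,cznz] -> 7 lines: hvaj ybfa vovps uiumn pvcmb cznz kmmu
Hunk 2: at line 2 remove [uiumn,pvcmb] add [vnzjw] -> 6 lines: hvaj ybfa vovps vnzjw cznz kmmu
Hunk 3: at line 1 remove [ybfa] add [giz,frcck,osd] -> 8 lines: hvaj giz frcck osd vovps vnzjw cznz kmmu
Hunk 4: at line 2 remove [frcck,osd] add [jehkl,cwiai,cai] -> 9 lines: hvaj giz jehkl cwiai cai vovps vnzjw cznz kmmu
Hunk 5: at line 1 remove [jehkl,cwiai,cai] add [dxgm] -> 7 lines: hvaj giz dxgm vovps vnzjw cznz kmmu
Hunk 6: at line 3 remove [vovps] add [apk] -> 7 lines: hvaj giz dxgm apk vnzjw cznz kmmu

Answer: hvaj
giz
dxgm
apk
vnzjw
cznz
kmmu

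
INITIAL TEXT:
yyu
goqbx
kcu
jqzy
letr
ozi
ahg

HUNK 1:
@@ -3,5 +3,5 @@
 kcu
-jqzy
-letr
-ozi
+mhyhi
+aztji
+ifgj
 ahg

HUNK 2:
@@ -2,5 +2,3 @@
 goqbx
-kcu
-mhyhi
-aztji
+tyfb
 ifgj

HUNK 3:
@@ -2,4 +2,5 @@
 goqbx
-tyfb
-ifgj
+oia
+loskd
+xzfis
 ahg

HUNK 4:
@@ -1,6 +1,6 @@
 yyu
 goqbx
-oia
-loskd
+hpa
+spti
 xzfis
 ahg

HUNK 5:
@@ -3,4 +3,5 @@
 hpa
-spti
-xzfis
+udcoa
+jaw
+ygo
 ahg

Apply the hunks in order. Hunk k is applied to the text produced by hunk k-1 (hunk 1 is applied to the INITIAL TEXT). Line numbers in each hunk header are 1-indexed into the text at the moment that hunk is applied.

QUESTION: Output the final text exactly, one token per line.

Answer: yyu
goqbx
hpa
udcoa
jaw
ygo
ahg

Derivation:
Hunk 1: at line 3 remove [jqzy,letr,ozi] add [mhyhi,aztji,ifgj] -> 7 lines: yyu goqbx kcu mhyhi aztji ifgj ahg
Hunk 2: at line 2 remove [kcu,mhyhi,aztji] add [tyfb] -> 5 lines: yyu goqbx tyfb ifgj ahg
Hunk 3: at line 2 remove [tyfb,ifgj] add [oia,loskd,xzfis] -> 6 lines: yyu goqbx oia loskd xzfis ahg
Hunk 4: at line 1 remove [oia,loskd] add [hpa,spti] -> 6 lines: yyu goqbx hpa spti xzfis ahg
Hunk 5: at line 3 remove [spti,xzfis] add [udcoa,jaw,ygo] -> 7 lines: yyu goqbx hpa udcoa jaw ygo ahg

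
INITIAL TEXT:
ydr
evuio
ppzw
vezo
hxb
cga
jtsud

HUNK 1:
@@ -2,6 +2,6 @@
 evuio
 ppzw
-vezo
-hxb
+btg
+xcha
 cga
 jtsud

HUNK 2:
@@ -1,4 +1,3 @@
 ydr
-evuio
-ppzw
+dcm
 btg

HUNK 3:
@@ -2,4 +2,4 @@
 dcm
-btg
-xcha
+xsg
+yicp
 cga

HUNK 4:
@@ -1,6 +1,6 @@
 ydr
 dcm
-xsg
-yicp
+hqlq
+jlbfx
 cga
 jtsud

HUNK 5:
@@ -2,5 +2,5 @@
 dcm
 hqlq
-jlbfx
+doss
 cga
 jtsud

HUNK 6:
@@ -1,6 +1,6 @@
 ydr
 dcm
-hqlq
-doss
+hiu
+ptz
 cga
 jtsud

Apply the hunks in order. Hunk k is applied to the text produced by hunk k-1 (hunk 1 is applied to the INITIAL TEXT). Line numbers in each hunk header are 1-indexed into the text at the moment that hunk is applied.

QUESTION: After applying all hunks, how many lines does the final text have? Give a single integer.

Answer: 6

Derivation:
Hunk 1: at line 2 remove [vezo,hxb] add [btg,xcha] -> 7 lines: ydr evuio ppzw btg xcha cga jtsud
Hunk 2: at line 1 remove [evuio,ppzw] add [dcm] -> 6 lines: ydr dcm btg xcha cga jtsud
Hunk 3: at line 2 remove [btg,xcha] add [xsg,yicp] -> 6 lines: ydr dcm xsg yicp cga jtsud
Hunk 4: at line 1 remove [xsg,yicp] add [hqlq,jlbfx] -> 6 lines: ydr dcm hqlq jlbfx cga jtsud
Hunk 5: at line 2 remove [jlbfx] add [doss] -> 6 lines: ydr dcm hqlq doss cga jtsud
Hunk 6: at line 1 remove [hqlq,doss] add [hiu,ptz] -> 6 lines: ydr dcm hiu ptz cga jtsud
Final line count: 6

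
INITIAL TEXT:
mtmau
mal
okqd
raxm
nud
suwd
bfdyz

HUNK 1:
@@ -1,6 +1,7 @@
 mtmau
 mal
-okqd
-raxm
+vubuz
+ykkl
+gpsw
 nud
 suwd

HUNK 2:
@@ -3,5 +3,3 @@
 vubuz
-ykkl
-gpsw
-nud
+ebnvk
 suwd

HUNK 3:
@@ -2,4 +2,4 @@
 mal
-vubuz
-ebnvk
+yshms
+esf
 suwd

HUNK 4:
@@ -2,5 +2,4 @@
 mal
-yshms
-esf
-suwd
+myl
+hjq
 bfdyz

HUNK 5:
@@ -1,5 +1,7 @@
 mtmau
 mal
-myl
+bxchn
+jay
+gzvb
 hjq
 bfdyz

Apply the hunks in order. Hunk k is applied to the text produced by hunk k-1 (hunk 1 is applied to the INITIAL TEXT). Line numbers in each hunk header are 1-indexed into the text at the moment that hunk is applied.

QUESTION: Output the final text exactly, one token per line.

Answer: mtmau
mal
bxchn
jay
gzvb
hjq
bfdyz

Derivation:
Hunk 1: at line 1 remove [okqd,raxm] add [vubuz,ykkl,gpsw] -> 8 lines: mtmau mal vubuz ykkl gpsw nud suwd bfdyz
Hunk 2: at line 3 remove [ykkl,gpsw,nud] add [ebnvk] -> 6 lines: mtmau mal vubuz ebnvk suwd bfdyz
Hunk 3: at line 2 remove [vubuz,ebnvk] add [yshms,esf] -> 6 lines: mtmau mal yshms esf suwd bfdyz
Hunk 4: at line 2 remove [yshms,esf,suwd] add [myl,hjq] -> 5 lines: mtmau mal myl hjq bfdyz
Hunk 5: at line 1 remove [myl] add [bxchn,jay,gzvb] -> 7 lines: mtmau mal bxchn jay gzvb hjq bfdyz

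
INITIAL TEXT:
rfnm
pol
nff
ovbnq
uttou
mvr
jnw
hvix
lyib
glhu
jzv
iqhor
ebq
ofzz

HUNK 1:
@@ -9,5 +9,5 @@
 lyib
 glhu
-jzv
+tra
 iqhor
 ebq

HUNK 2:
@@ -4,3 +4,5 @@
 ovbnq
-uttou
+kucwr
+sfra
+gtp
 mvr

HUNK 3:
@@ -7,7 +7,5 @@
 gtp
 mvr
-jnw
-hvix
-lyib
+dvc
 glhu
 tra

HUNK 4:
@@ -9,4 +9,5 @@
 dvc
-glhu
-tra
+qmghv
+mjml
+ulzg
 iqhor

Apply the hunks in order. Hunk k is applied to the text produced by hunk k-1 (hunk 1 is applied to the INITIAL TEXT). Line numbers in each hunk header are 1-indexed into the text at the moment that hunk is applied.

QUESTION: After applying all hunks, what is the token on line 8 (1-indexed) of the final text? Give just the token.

Answer: mvr

Derivation:
Hunk 1: at line 9 remove [jzv] add [tra] -> 14 lines: rfnm pol nff ovbnq uttou mvr jnw hvix lyib glhu tra iqhor ebq ofzz
Hunk 2: at line 4 remove [uttou] add [kucwr,sfra,gtp] -> 16 lines: rfnm pol nff ovbnq kucwr sfra gtp mvr jnw hvix lyib glhu tra iqhor ebq ofzz
Hunk 3: at line 7 remove [jnw,hvix,lyib] add [dvc] -> 14 lines: rfnm pol nff ovbnq kucwr sfra gtp mvr dvc glhu tra iqhor ebq ofzz
Hunk 4: at line 9 remove [glhu,tra] add [qmghv,mjml,ulzg] -> 15 lines: rfnm pol nff ovbnq kucwr sfra gtp mvr dvc qmghv mjml ulzg iqhor ebq ofzz
Final line 8: mvr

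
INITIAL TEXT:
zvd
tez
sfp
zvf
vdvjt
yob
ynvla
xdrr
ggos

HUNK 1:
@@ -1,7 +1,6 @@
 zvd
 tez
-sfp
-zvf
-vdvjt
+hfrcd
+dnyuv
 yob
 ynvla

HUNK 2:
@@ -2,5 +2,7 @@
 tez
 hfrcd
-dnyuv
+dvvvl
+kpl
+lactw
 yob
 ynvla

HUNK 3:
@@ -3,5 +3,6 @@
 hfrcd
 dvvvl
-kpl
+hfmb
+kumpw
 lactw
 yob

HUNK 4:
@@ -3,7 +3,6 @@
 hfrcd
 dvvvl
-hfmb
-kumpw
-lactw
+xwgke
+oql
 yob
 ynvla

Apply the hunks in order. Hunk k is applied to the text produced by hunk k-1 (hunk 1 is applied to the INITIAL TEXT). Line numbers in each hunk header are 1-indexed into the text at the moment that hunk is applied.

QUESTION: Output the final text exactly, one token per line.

Answer: zvd
tez
hfrcd
dvvvl
xwgke
oql
yob
ynvla
xdrr
ggos

Derivation:
Hunk 1: at line 1 remove [sfp,zvf,vdvjt] add [hfrcd,dnyuv] -> 8 lines: zvd tez hfrcd dnyuv yob ynvla xdrr ggos
Hunk 2: at line 2 remove [dnyuv] add [dvvvl,kpl,lactw] -> 10 lines: zvd tez hfrcd dvvvl kpl lactw yob ynvla xdrr ggos
Hunk 3: at line 3 remove [kpl] add [hfmb,kumpw] -> 11 lines: zvd tez hfrcd dvvvl hfmb kumpw lactw yob ynvla xdrr ggos
Hunk 4: at line 3 remove [hfmb,kumpw,lactw] add [xwgke,oql] -> 10 lines: zvd tez hfrcd dvvvl xwgke oql yob ynvla xdrr ggos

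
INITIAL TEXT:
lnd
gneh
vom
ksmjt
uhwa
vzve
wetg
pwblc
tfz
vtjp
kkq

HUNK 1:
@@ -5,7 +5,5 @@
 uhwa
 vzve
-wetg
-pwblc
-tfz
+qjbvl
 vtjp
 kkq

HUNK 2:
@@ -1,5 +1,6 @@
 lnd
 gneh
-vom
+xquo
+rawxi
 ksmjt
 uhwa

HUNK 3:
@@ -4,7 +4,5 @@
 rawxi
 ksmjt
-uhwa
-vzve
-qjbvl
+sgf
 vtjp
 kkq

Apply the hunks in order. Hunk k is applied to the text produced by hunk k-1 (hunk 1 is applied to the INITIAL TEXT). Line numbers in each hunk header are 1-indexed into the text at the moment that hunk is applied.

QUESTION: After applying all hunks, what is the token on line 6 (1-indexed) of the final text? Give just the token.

Answer: sgf

Derivation:
Hunk 1: at line 5 remove [wetg,pwblc,tfz] add [qjbvl] -> 9 lines: lnd gneh vom ksmjt uhwa vzve qjbvl vtjp kkq
Hunk 2: at line 1 remove [vom] add [xquo,rawxi] -> 10 lines: lnd gneh xquo rawxi ksmjt uhwa vzve qjbvl vtjp kkq
Hunk 3: at line 4 remove [uhwa,vzve,qjbvl] add [sgf] -> 8 lines: lnd gneh xquo rawxi ksmjt sgf vtjp kkq
Final line 6: sgf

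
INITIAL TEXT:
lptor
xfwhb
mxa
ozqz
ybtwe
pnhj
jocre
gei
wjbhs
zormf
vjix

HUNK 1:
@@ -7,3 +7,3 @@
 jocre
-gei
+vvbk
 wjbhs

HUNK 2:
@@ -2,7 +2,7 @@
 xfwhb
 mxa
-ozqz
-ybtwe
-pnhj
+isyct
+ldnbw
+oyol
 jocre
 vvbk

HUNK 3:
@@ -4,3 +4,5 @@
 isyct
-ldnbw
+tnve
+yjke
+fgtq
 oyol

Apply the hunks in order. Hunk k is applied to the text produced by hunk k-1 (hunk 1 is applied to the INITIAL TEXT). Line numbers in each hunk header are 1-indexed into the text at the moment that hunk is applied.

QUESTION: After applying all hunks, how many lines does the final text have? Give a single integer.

Answer: 13

Derivation:
Hunk 1: at line 7 remove [gei] add [vvbk] -> 11 lines: lptor xfwhb mxa ozqz ybtwe pnhj jocre vvbk wjbhs zormf vjix
Hunk 2: at line 2 remove [ozqz,ybtwe,pnhj] add [isyct,ldnbw,oyol] -> 11 lines: lptor xfwhb mxa isyct ldnbw oyol jocre vvbk wjbhs zormf vjix
Hunk 3: at line 4 remove [ldnbw] add [tnve,yjke,fgtq] -> 13 lines: lptor xfwhb mxa isyct tnve yjke fgtq oyol jocre vvbk wjbhs zormf vjix
Final line count: 13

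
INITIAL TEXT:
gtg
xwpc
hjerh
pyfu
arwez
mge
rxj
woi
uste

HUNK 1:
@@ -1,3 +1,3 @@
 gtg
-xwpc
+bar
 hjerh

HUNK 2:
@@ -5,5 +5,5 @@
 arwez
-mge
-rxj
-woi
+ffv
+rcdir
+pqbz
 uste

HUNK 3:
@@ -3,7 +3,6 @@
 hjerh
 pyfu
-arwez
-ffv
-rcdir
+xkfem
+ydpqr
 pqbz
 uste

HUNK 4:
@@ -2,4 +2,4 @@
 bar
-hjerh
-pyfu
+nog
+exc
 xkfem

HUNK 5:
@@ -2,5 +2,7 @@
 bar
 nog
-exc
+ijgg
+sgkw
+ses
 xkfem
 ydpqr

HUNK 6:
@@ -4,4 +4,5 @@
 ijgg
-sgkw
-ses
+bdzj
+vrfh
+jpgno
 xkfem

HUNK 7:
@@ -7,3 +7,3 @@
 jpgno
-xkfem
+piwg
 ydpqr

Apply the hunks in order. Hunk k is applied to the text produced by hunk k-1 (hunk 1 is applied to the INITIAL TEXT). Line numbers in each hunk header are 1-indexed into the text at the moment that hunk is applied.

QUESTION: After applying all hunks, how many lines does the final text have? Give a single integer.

Answer: 11

Derivation:
Hunk 1: at line 1 remove [xwpc] add [bar] -> 9 lines: gtg bar hjerh pyfu arwez mge rxj woi uste
Hunk 2: at line 5 remove [mge,rxj,woi] add [ffv,rcdir,pqbz] -> 9 lines: gtg bar hjerh pyfu arwez ffv rcdir pqbz uste
Hunk 3: at line 3 remove [arwez,ffv,rcdir] add [xkfem,ydpqr] -> 8 lines: gtg bar hjerh pyfu xkfem ydpqr pqbz uste
Hunk 4: at line 2 remove [hjerh,pyfu] add [nog,exc] -> 8 lines: gtg bar nog exc xkfem ydpqr pqbz uste
Hunk 5: at line 2 remove [exc] add [ijgg,sgkw,ses] -> 10 lines: gtg bar nog ijgg sgkw ses xkfem ydpqr pqbz uste
Hunk 6: at line 4 remove [sgkw,ses] add [bdzj,vrfh,jpgno] -> 11 lines: gtg bar nog ijgg bdzj vrfh jpgno xkfem ydpqr pqbz uste
Hunk 7: at line 7 remove [xkfem] add [piwg] -> 11 lines: gtg bar nog ijgg bdzj vrfh jpgno piwg ydpqr pqbz uste
Final line count: 11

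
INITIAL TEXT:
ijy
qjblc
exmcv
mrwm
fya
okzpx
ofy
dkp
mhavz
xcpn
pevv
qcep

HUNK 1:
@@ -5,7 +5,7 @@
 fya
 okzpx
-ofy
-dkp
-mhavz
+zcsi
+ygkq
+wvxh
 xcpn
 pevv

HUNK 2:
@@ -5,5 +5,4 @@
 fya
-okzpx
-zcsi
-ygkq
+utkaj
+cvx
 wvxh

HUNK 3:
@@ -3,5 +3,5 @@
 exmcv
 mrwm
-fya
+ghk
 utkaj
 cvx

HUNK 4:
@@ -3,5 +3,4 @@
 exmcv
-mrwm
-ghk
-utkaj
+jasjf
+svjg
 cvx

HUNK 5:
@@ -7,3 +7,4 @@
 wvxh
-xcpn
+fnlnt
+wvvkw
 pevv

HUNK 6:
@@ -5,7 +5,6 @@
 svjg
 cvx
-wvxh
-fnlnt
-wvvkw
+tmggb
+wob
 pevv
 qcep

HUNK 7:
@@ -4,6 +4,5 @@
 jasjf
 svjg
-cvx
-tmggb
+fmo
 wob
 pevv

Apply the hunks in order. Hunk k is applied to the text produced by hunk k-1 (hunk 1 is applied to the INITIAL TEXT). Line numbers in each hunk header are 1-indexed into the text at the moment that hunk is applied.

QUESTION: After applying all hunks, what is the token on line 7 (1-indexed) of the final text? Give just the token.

Hunk 1: at line 5 remove [ofy,dkp,mhavz] add [zcsi,ygkq,wvxh] -> 12 lines: ijy qjblc exmcv mrwm fya okzpx zcsi ygkq wvxh xcpn pevv qcep
Hunk 2: at line 5 remove [okzpx,zcsi,ygkq] add [utkaj,cvx] -> 11 lines: ijy qjblc exmcv mrwm fya utkaj cvx wvxh xcpn pevv qcep
Hunk 3: at line 3 remove [fya] add [ghk] -> 11 lines: ijy qjblc exmcv mrwm ghk utkaj cvx wvxh xcpn pevv qcep
Hunk 4: at line 3 remove [mrwm,ghk,utkaj] add [jasjf,svjg] -> 10 lines: ijy qjblc exmcv jasjf svjg cvx wvxh xcpn pevv qcep
Hunk 5: at line 7 remove [xcpn] add [fnlnt,wvvkw] -> 11 lines: ijy qjblc exmcv jasjf svjg cvx wvxh fnlnt wvvkw pevv qcep
Hunk 6: at line 5 remove [wvxh,fnlnt,wvvkw] add [tmggb,wob] -> 10 lines: ijy qjblc exmcv jasjf svjg cvx tmggb wob pevv qcep
Hunk 7: at line 4 remove [cvx,tmggb] add [fmo] -> 9 lines: ijy qjblc exmcv jasjf svjg fmo wob pevv qcep
Final line 7: wob

Answer: wob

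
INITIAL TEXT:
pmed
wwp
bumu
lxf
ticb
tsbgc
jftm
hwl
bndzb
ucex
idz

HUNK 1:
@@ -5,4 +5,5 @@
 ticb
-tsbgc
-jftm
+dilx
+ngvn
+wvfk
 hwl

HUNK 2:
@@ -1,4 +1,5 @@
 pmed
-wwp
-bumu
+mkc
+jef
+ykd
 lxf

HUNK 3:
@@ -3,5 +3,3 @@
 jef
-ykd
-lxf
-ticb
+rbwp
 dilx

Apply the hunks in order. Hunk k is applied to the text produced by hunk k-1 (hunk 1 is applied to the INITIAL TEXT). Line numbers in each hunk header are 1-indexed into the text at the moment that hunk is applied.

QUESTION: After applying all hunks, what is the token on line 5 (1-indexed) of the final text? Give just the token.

Answer: dilx

Derivation:
Hunk 1: at line 5 remove [tsbgc,jftm] add [dilx,ngvn,wvfk] -> 12 lines: pmed wwp bumu lxf ticb dilx ngvn wvfk hwl bndzb ucex idz
Hunk 2: at line 1 remove [wwp,bumu] add [mkc,jef,ykd] -> 13 lines: pmed mkc jef ykd lxf ticb dilx ngvn wvfk hwl bndzb ucex idz
Hunk 3: at line 3 remove [ykd,lxf,ticb] add [rbwp] -> 11 lines: pmed mkc jef rbwp dilx ngvn wvfk hwl bndzb ucex idz
Final line 5: dilx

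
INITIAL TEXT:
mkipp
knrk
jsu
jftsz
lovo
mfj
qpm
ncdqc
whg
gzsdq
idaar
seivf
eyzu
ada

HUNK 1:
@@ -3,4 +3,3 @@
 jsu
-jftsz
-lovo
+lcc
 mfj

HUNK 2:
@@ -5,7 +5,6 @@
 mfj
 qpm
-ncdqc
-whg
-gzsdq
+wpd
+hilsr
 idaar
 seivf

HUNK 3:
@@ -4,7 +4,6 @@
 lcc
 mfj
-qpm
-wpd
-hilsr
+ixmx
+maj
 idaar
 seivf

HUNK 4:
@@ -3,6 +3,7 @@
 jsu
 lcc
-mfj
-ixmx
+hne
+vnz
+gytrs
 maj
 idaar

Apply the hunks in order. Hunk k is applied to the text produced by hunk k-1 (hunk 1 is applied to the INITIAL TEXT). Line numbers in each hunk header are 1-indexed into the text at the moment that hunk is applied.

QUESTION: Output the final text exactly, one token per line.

Answer: mkipp
knrk
jsu
lcc
hne
vnz
gytrs
maj
idaar
seivf
eyzu
ada

Derivation:
Hunk 1: at line 3 remove [jftsz,lovo] add [lcc] -> 13 lines: mkipp knrk jsu lcc mfj qpm ncdqc whg gzsdq idaar seivf eyzu ada
Hunk 2: at line 5 remove [ncdqc,whg,gzsdq] add [wpd,hilsr] -> 12 lines: mkipp knrk jsu lcc mfj qpm wpd hilsr idaar seivf eyzu ada
Hunk 3: at line 4 remove [qpm,wpd,hilsr] add [ixmx,maj] -> 11 lines: mkipp knrk jsu lcc mfj ixmx maj idaar seivf eyzu ada
Hunk 4: at line 3 remove [mfj,ixmx] add [hne,vnz,gytrs] -> 12 lines: mkipp knrk jsu lcc hne vnz gytrs maj idaar seivf eyzu ada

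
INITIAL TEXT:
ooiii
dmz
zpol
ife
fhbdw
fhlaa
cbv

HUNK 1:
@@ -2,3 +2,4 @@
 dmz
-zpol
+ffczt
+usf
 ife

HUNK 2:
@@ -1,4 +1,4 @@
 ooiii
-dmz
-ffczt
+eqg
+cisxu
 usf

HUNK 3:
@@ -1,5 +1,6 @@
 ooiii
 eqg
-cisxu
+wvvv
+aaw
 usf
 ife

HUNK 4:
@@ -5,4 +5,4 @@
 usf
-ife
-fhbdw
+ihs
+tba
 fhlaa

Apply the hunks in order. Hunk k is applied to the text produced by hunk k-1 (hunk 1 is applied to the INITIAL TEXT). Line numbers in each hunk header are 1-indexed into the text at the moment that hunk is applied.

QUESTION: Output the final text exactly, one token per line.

Answer: ooiii
eqg
wvvv
aaw
usf
ihs
tba
fhlaa
cbv

Derivation:
Hunk 1: at line 2 remove [zpol] add [ffczt,usf] -> 8 lines: ooiii dmz ffczt usf ife fhbdw fhlaa cbv
Hunk 2: at line 1 remove [dmz,ffczt] add [eqg,cisxu] -> 8 lines: ooiii eqg cisxu usf ife fhbdw fhlaa cbv
Hunk 3: at line 1 remove [cisxu] add [wvvv,aaw] -> 9 lines: ooiii eqg wvvv aaw usf ife fhbdw fhlaa cbv
Hunk 4: at line 5 remove [ife,fhbdw] add [ihs,tba] -> 9 lines: ooiii eqg wvvv aaw usf ihs tba fhlaa cbv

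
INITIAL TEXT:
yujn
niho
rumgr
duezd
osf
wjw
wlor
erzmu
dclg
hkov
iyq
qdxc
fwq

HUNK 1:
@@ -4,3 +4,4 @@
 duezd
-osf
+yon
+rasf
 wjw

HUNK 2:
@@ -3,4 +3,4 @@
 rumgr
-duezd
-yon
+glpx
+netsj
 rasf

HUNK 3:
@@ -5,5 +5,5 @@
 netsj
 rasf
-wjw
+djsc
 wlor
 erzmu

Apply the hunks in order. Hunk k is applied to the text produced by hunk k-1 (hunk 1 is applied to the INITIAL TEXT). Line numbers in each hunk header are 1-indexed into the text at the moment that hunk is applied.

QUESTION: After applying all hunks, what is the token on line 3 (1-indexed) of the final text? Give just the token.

Hunk 1: at line 4 remove [osf] add [yon,rasf] -> 14 lines: yujn niho rumgr duezd yon rasf wjw wlor erzmu dclg hkov iyq qdxc fwq
Hunk 2: at line 3 remove [duezd,yon] add [glpx,netsj] -> 14 lines: yujn niho rumgr glpx netsj rasf wjw wlor erzmu dclg hkov iyq qdxc fwq
Hunk 3: at line 5 remove [wjw] add [djsc] -> 14 lines: yujn niho rumgr glpx netsj rasf djsc wlor erzmu dclg hkov iyq qdxc fwq
Final line 3: rumgr

Answer: rumgr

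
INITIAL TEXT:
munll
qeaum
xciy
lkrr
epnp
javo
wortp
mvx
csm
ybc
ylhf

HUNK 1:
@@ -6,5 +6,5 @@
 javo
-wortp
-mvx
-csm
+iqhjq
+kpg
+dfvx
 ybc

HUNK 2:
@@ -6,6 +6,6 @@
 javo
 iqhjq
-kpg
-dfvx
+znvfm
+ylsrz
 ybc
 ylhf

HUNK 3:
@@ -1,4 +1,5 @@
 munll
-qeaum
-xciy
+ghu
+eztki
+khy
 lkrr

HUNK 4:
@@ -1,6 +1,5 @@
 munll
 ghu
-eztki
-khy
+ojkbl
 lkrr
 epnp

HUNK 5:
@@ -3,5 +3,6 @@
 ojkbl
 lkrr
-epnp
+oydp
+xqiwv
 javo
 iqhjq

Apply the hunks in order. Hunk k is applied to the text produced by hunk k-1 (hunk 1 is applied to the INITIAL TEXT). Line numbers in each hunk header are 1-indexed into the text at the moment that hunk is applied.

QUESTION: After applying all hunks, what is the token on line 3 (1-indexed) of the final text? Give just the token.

Hunk 1: at line 6 remove [wortp,mvx,csm] add [iqhjq,kpg,dfvx] -> 11 lines: munll qeaum xciy lkrr epnp javo iqhjq kpg dfvx ybc ylhf
Hunk 2: at line 6 remove [kpg,dfvx] add [znvfm,ylsrz] -> 11 lines: munll qeaum xciy lkrr epnp javo iqhjq znvfm ylsrz ybc ylhf
Hunk 3: at line 1 remove [qeaum,xciy] add [ghu,eztki,khy] -> 12 lines: munll ghu eztki khy lkrr epnp javo iqhjq znvfm ylsrz ybc ylhf
Hunk 4: at line 1 remove [eztki,khy] add [ojkbl] -> 11 lines: munll ghu ojkbl lkrr epnp javo iqhjq znvfm ylsrz ybc ylhf
Hunk 5: at line 3 remove [epnp] add [oydp,xqiwv] -> 12 lines: munll ghu ojkbl lkrr oydp xqiwv javo iqhjq znvfm ylsrz ybc ylhf
Final line 3: ojkbl

Answer: ojkbl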